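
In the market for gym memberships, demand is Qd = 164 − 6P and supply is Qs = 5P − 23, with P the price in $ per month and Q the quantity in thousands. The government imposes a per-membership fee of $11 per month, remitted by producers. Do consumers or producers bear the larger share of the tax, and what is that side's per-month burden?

Producers bear the larger share: $6 per month.

Without the tax, 164 − 6P = 5P − 23 gives 11P = 187, so P* = $17 and Q* = 62.
With the tax collected from producers, supply shifts: Qs = 5(P − 11) − 23.
Solving gives Q = 32 with consumers paying $22 and producers receiving $11 (the $11 wedge).
Per-month burden: consumers $5, producers $6.
Producers take the larger share because supply is less price-elastic here (demand slope 6 vs supply slope 5).
The less price-elastic side of the market bears the larger share of a per-unit tax.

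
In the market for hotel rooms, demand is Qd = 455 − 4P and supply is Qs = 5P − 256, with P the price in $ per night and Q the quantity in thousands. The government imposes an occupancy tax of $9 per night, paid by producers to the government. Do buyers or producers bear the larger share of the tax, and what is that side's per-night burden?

Before the tax: set 455 − 4P = 5P − 256 → P* = $79, Q* = 139.
With the tax collected from producers, supply shifts: Qs = 5(P − 9) − 256.
New equilibrium: buyers pay $84, producers receive $75, Q = 119. (Wedge: Pb − Ps = 9.)
Per-night burden: buyers $5, producers $4.
Buyers take the larger share because demand is less price-elastic here (demand slope 4 vs supply slope 5).

Buyers bear the larger share: $5 per night.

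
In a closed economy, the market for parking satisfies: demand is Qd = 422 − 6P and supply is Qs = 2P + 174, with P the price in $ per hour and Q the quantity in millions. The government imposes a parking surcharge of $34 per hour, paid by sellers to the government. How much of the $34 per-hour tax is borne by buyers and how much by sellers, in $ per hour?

Before the tax: set 422 − 6P = 2P + 174 → P* = $31, Q* = 236.
With the tax collected from sellers, supply shifts: Qs = 2(P − 34) + 174.
New equilibrium: buyers pay $39.5, sellers receive $5.5, Q = 185. (Wedge: Pb − Ps = 34.)
Burden on buyers: $8.5; on sellers: $25.5. (They sum to $34.)
The less price-elastic side of the market bears the larger share of a per-unit tax.

Buyers bear $8.5 per hour; sellers bear $25.5 per hour.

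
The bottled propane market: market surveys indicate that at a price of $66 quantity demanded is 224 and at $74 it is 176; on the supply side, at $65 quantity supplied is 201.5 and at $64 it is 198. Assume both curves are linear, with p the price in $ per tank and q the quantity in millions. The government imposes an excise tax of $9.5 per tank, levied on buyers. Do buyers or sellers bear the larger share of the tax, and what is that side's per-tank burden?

Demand slope: (176 − 224)/(74 − 66) = -6, so qd = 620 − 6p.
Supply slope: (198 − 201.5)/(64 − 65) = 3.5, so qs = 3.5p − 26.
Before the tax: set 620 − 6p = 3.5p − 26 → p* = $68, q* = 212.
With the tax collected from buyers, demand (in seller-price terms) shifts: qd = 620 − 6(p + 9.5).
Solving gives q = 191 with buyers paying $71.5 and sellers receiving $62 (the $9.5 wedge).
Per-tank burden: buyers $3.5, sellers $6.
Sellers take the larger share because supply is less price-elastic here (demand slope 6 vs supply slope 3.5).
The less price-elastic side of the market bears the larger share of a per-unit tax.

Sellers bear the larger share: $6 per tank.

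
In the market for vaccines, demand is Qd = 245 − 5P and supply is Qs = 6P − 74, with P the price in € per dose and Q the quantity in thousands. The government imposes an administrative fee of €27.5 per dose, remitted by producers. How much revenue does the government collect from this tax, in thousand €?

Before the tax: set 245 − 5P = 6P − 74 → P* = €29, Q* = 100.
With the tax collected from producers, supply shifts: Qs = 6(P − 27.5) − 74.
New equilibrium: consumers pay €44, producers receive €16.5, Q = 25. (Wedge: Pb − Ps = 27.5.)
Revenue = t · Q = 27.5 · 25 = €687.5.

Tax revenue = €687.5 thousand.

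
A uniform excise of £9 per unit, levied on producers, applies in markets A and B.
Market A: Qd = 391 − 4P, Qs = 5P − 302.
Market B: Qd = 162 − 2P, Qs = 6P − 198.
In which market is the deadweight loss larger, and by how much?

Market A: pre-tax P* = £77, Q* = 83; post-tax Q = 63; deadweight loss = £90.
Market B: pre-tax P* = £45, Q* = 72; post-tax Q = 58.5; deadweight loss = £60.75.
Difference: £90 vs £60.75 → market A is larger by £29.25.

Market A, by £29.25.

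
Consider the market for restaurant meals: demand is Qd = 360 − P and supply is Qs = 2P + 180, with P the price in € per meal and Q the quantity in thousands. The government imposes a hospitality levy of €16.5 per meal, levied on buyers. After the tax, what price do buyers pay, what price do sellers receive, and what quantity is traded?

Before the tax: set 360 − P = 2P + 180 → P* = €60, Q* = 300.
With the tax collected from buyers, demand (in seller-price terms) shifts: Qd = 360 − (P + 16.5).
New equilibrium: buyers pay €71, sellers receive €54.5, Q = 289. (Wedge: Pb − Ps = 16.5.)
The less price-elastic side of the market bears the larger share of a per-unit tax.

Buyers pay €71; sellers receive €54.5; quantity = 289.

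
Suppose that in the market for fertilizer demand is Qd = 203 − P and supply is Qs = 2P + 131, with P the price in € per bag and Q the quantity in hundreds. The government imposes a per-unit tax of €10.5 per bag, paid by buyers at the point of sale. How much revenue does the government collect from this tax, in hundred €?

Tax revenue = €1806 hundred.

Before the tax: set 203 − P = 2P + 131 → P* = €24, Q* = 179.
With the tax collected from buyers, demand (in seller-price terms) shifts: Qd = 203 − (P + 10.5).
New equilibrium: buyers pay €31, producers receive €20.5, Q = 172. (Wedge: Pb − Ps = 10.5.)
Revenue = t · Q = 10.5 · 172 = €1806.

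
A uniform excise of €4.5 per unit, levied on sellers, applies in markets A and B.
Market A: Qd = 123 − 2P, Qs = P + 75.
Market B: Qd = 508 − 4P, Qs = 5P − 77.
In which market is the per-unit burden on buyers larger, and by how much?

Market A: pre-tax P* = €16, Q* = 91; post-tax Q = 88; per-unit burden on buyers = €1.5.
Market B: pre-tax P* = €65, Q* = 248; post-tax Q = 238; per-unit burden on buyers = €2.5.
Difference: €1.5 vs €2.5 → market B is larger by €1.

Market B, by €1.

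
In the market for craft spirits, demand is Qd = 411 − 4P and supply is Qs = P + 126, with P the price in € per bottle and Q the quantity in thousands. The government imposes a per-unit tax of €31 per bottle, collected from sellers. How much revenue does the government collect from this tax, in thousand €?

Without the tax, 411 − 4P = P + 126 gives 5P = 285, so P* = €57 and Q* = 183.
With the tax collected from sellers, supply shifts: Qs = (P − 31) + 126.
New equilibrium: buyers pay €63.2, sellers receive €32.2, Q = 158.2. (Wedge: Pb − Ps = 31.)
Revenue = t · Q = 31 · 158.2 = €4904.2.

Tax revenue = €4904.2 thousand.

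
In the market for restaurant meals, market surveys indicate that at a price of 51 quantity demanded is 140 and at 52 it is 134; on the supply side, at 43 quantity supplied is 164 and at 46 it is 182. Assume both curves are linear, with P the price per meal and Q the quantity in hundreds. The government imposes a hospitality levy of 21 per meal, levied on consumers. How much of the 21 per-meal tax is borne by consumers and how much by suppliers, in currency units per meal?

Demand slope: (134 − 140)/(52 − 51) = -6, so Qd = 446 − 6P.
Supply slope: (182 − 164)/(46 − 43) = 6, so Qs = 6P − 94.
Without the tax, 446 − 6P = 6P − 94 gives 12P = 540, so P* = 45 and Q* = 176.
With the tax collected from consumers, demand (in seller-price terms) shifts: Qd = 446 − 6(P + 21).
New equilibrium: consumers pay 55.5, suppliers receive 34.5, Q = 113. (Wedge: Pb − Ps = 21.)
Burden on consumers: 10.5; on suppliers: 10.5. (They sum to 21.)

Consumers bear 10.5 per meal; suppliers bear 10.5 per meal.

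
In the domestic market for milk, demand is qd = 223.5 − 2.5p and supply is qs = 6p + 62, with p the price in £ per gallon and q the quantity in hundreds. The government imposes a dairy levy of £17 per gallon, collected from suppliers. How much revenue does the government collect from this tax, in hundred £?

Without the tax, 223.5 − 2.5p = 6p + 62 gives 8.5p = 161.5, so p* = £19 and q* = 176.
With the tax collected from suppliers, supply shifts: qs = 6(p − 17) + 62.
Solving gives q = 146 with consumers paying £31 and suppliers receiving £14 (the £17 wedge).
Revenue = t · Q = 17 · 146 = £2482.

Tax revenue = £2482 hundred.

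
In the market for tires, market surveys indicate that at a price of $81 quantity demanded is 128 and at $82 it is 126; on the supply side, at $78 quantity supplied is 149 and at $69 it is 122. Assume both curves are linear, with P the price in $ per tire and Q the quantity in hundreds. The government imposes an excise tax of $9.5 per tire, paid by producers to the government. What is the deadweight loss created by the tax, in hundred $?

Deadweight loss = $54.15 hundred.

Demand slope: (126 − 128)/(82 − 81) = -2, so Qd = 290 − 2P.
Supply slope: (122 − 149)/(69 − 78) = 3, so Qs = 3P − 85.
Without the tax, 290 − 2P = 3P − 85 gives 5P = 375, so P* = $75 and Q* = 140.
With the tax collected from producers, supply shifts: Qs = 3(P − 9.5) − 85.
Solving gives Q = 128.6 with buyers paying $80.7 and producers receiving $71.2 (the $9.5 wedge).
Quantity falls by |ΔQ| = |140 − 128.6| = 11.4.
DWL = ½ · t · |ΔQ| = ½ · 9.5 · 11.4 = $54.15.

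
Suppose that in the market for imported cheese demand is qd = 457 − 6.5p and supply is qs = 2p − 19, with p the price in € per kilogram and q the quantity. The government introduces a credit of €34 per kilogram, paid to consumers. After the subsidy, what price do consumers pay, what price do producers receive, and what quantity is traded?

Before the subsidy: set 457 − 6.5p = 2p − 19 → p* = €56, q* = 93.
With a per-unit subsidy paid to consumers, each effectively pays p − 34, so demand becomes qd = 457 − 6.5(p − 34).
Solving gives q = 145 with consumers paying €48 and producers receiving €82 (the €34 wedge).

Consumers pay €48; producers receive €82; quantity = 145.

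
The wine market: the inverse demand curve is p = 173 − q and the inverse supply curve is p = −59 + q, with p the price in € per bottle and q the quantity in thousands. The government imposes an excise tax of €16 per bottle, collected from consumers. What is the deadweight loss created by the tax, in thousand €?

Deadweight loss = €64 thousand.

Inverting to q(p) form: qd = 173 − p; qs = p + 59.
Before the tax: set 173 − p = p + 59 → p* = €57, q* = 116.
With the tax collected from consumers, demand (in seller-price terms) shifts: qd = 173 − (p + 16).
Solving gives q = 108 with consumers paying €65 and sellers receiving €49 (the €16 wedge).
Quantity falls by |ΔQ| = |116 − 108| = 8.
DWL = ½ · t · |ΔQ| = ½ · 16 · 8 = €64.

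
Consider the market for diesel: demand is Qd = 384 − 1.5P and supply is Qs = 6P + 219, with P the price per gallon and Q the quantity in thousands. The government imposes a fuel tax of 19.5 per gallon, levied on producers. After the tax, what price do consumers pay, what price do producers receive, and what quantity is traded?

Consumers pay 37.6; producers receive 18.1; quantity = 327.6.

Without the tax, 384 − 1.5P = 6P + 219 gives 7.5P = 165, so P* = 22 and Q* = 351.
With the tax collected from producers, supply shifts: Qs = 6(P − 19.5) + 219.
Solving gives Q = 327.6 with consumers paying 37.6 and producers receiving 18.1 (the 19.5 wedge).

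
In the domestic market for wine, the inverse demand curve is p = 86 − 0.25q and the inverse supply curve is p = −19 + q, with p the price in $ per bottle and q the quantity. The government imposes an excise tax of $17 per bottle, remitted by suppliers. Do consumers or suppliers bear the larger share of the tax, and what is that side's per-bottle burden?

Inverting to q(p) form: qd = 344 − 4p; qs = p + 19.
Without the tax, 344 − 4p = p + 19 gives 5p = 325, so p* = $65 and q* = 84.
With the tax collected from suppliers, supply shifts: qs = (p − 17) + 19.
Solving gives q = 70.4 with consumers paying $68.4 and suppliers receiving $51.4 (the $17 wedge).
Per-bottle burden: consumers $3.4, suppliers $13.6.
Suppliers take the larger share because supply is less price-elastic here (demand slope 4 vs supply slope 1).

Suppliers bear the larger share: $13.6 per bottle.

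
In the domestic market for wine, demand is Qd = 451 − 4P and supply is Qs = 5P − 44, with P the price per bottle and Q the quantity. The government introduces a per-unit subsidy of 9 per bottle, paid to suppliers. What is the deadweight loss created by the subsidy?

Before the subsidy: set 451 − 4P = 5P − 44 → P* = 55, Q* = 231.
With a per-unit subsidy paid to suppliers, each receives P + 9 per unit sold, so supply becomes Qs = 5(P + 9) − 44.
New equilibrium: consumers pay 50, suppliers receive 59, Q = 251. (Wedge: Pb − Ps = −9.)
Quantity rises by |ΔQ| = |231 − 251| = 20.
DWL = ½ · t · |ΔQ| = ½ · 9 · 20 = 90.

Deadweight loss = 90.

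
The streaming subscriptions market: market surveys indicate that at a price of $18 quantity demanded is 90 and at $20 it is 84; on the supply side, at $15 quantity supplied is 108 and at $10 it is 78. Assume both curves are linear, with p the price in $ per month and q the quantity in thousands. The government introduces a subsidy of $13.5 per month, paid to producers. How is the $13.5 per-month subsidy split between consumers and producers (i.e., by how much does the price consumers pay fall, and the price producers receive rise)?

Consumers gain $9 per month; producers gain $4.5 per month.

Demand slope: (84 − 90)/(20 − 18) = -3, so qd = 144 − 3p.
Supply slope: (78 − 108)/(10 − 15) = 6, so qs = 6p + 18.
Before the subsidy: set 144 − 3p = 6p + 18 → p* = $14, q* = 102.
With a per-unit subsidy paid to producers, each receives p + 13.5 per unit sold, so supply becomes qs = 6(p + 13.5) + 18.
Solving gives q = 129 with consumers paying $5 and producers receiving $18.5 (the $13.5 wedge).
Gain to consumers: $9; to producers: $4.5. (They sum to $13.5.)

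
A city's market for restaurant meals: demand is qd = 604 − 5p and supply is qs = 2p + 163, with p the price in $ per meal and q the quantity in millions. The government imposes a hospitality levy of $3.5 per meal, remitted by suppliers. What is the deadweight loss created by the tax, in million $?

Before the tax: set 604 − 5p = 2p + 163 → p* = $63, q* = 289.
With the tax collected from suppliers, supply shifts: qs = 2(p − 3.5) + 163.
New equilibrium: buyers pay $64, suppliers receive $60.5, q = 284. (Wedge: pb − ps = 3.5.)
Quantity falls by |ΔQ| = |289 − 284| = 5.
DWL = ½ · t · |ΔQ| = ½ · 3.5 · 5 = $8.75.

Deadweight loss = $8.75 million.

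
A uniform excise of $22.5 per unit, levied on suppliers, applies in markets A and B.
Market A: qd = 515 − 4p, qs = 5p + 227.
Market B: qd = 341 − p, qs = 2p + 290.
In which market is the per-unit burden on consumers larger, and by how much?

Market A: pre-tax p* = $32, q* = 387; post-tax q = 337; per-unit burden on consumers = $12.5.
Market B: pre-tax p* = $17, q* = 324; post-tax q = 309; per-unit burden on consumers = $15.
Difference: $12.5 vs $15 → market B is larger by $2.5.

Market B, by $2.5.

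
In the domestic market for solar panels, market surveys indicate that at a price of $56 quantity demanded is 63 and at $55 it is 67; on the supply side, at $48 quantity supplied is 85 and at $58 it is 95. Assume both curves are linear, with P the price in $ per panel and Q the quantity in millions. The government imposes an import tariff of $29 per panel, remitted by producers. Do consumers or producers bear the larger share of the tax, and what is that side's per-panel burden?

Demand slope: (67 − 63)/(55 − 56) = -4, so Qd = 287 − 4P.
Supply slope: (95 − 85)/(58 − 48) = 1, so Qs = P + 37.
Without the tax, 287 − 4P = P + 37 gives 5P = 250, so P* = $50 and Q* = 87.
With the tax collected from producers, supply shifts: Qs = (P − 29) + 37.
New equilibrium: consumers pay $55.8, producers receive $26.8, Q = 63.8. (Wedge: Pb − Ps = 29.)
Per-panel burden: consumers $5.8, producers $23.2.
Producers take the larger share because supply is less price-elastic here (demand slope 4 vs supply slope 1).

Producers bear the larger share: $23.2 per panel.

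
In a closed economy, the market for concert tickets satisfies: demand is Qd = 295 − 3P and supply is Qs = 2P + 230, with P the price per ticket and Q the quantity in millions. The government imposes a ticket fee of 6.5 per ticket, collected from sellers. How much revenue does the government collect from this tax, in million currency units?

Before the tax: set 295 − 3P = 2P + 230 → P* = 13, Q* = 256.
With the tax collected from sellers, supply shifts: Qs = 2(P − 6.5) + 230.
Solving gives Q = 248.2 with consumers paying 15.6 and sellers receiving 9.1 (the 6.5 wedge).
Revenue = t · Q = 6.5 · 248.2 = 1613.3.

Tax revenue = 1613.3 million.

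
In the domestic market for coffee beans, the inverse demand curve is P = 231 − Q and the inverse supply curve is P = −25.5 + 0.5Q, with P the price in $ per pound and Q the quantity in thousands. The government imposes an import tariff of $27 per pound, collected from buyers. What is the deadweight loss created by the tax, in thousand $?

Rewrite in direct form: Qd = 231 − P and Qs = 2P + 51.
Before the tax: set 231 − P = 2P + 51 → P* = $60, Q* = 171.
With the tax collected from buyers, demand (in seller-price terms) shifts: Qd = 231 − (P + 27).
Solving gives Q = 153 with buyers paying $78 and suppliers receiving $51 (the $27 wedge).
Quantity falls by |ΔQ| = |171 − 153| = 18.
DWL = ½ · t · |ΔQ| = ½ · 27 · 18 = $243.

Deadweight loss = $243 thousand.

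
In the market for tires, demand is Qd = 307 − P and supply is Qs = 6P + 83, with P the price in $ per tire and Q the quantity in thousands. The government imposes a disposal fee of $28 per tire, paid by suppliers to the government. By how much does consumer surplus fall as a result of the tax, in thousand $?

Before the tax: set 307 − P = 6P + 83 → P* = $32, Q* = 275.
With the tax collected from suppliers, supply shifts: Qs = 6(P − 28) + 83.
Solving gives Q = 251 with consumers paying $56 and suppliers receiving $28 (the $28 wedge).
ΔCS is the trapezoid between Q = 251 and Q = 275 of height $24: ½ · (275 + 251) · 24 = $6312.

Consumer surplus falls by $6312 thousand.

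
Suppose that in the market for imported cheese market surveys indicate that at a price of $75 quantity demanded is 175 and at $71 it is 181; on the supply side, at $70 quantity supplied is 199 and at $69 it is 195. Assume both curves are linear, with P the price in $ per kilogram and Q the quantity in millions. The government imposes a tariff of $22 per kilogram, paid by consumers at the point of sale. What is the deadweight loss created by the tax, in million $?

Deadweight loss = $264 million.

Demand slope: (181 − 175)/(71 − 75) = -1.5, so Qd = 287.5 − 1.5P.
Supply slope: (195 − 199)/(69 − 70) = 4, so Qs = 4P − 81.
Without the tax, 287.5 − 1.5P = 4P − 81 gives 5.5P = 368.5, so P* = $67 and Q* = 187.
With the tax collected from consumers, demand (in seller-price terms) shifts: Qd = 287.5 − 1.5(P + 22).
New equilibrium: consumers pay $83, sellers receive $61, Q = 163. (Wedge: Pb − Ps = 22.)
Quantity falls by |ΔQ| = |187 − 163| = 24.
DWL = ½ · t · |ΔQ| = ½ · 22 · 24 = $264.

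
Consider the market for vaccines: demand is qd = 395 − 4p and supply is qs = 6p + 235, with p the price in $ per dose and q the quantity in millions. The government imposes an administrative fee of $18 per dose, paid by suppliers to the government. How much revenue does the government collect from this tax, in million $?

Before the tax: set 395 − 4p = 6p + 235 → p* = $16, q* = 331.
With the tax collected from suppliers, supply shifts: qs = 6(p − 18) + 235.
New equilibrium: buyers pay $26.8, suppliers receive $8.8, q = 287.8. (Wedge: pb − ps = 18.)
Revenue = t · Q = 18 · 287.8 = $5180.4.

Tax revenue = $5180.4 million.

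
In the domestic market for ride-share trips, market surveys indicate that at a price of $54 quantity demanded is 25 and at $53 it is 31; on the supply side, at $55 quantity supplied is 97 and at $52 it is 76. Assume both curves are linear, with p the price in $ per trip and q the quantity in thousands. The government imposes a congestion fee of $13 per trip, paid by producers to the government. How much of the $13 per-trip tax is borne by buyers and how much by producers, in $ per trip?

Demand slope: (31 − 25)/(53 − 54) = -6, so qd = 349 − 6p.
Supply slope: (76 − 97)/(52 − 55) = 7, so qs = 7p − 288.
Before the tax: set 349 − 6p = 7p − 288 → p* = $49, q* = 55.
With the tax collected from producers, supply shifts: qs = 7(p − 13) − 288.
Solving gives q = 13 with buyers paying $56 and producers receiving $43 (the $13 wedge).
Burden on buyers: $7; on producers: $6. (They sum to $13.)
The less price-elastic side of the market bears the larger share of a per-unit tax.

Buyers bear $7 per trip; producers bear $6 per trip.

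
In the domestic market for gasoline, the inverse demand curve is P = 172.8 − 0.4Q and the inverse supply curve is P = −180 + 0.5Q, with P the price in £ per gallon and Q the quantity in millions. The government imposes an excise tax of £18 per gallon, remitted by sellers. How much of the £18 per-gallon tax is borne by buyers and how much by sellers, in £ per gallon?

Buyers bear £8 per gallon; sellers bear £10 per gallon.

Rewrite in direct form: Qd = 432 − 2.5P and Qs = 2P + 360.
Without the tax, 432 − 2.5P = 2P + 360 gives 4.5P = 72, so P* = £16 and Q* = 392.
With the tax collected from sellers, supply shifts: Qs = 2(P − 18) + 360.
Solving gives Q = 372 with buyers paying £24 and sellers receiving £6 (the £18 wedge).
Burden on buyers: £8; on sellers: £10. (They sum to £18.)
The less price-elastic side of the market bears the larger share of a per-unit tax.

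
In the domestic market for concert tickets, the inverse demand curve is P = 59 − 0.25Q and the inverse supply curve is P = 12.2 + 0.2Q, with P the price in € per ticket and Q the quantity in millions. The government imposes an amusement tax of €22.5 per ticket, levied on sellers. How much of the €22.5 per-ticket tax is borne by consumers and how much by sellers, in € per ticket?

Rewrite in direct form: Qd = 236 − 4P and Qs = 5P − 61.
Before the tax: set 236 − 4P = 5P − 61 → P* = €33, Q* = 104.
With the tax collected from sellers, supply shifts: Qs = 5(P − 22.5) − 61.
Solving gives Q = 54 with consumers paying €45.5 and sellers receiving €23 (the €22.5 wedge).
Burden on consumers: €12.5; on sellers: €10. (They sum to €22.5.)

Consumers bear €12.5 per ticket; sellers bear €10 per ticket.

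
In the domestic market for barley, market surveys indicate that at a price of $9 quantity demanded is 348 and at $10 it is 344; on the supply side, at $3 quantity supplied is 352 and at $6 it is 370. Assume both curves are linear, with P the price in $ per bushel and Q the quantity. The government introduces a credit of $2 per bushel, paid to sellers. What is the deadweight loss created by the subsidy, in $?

Deadweight loss = $4.8.

Demand slope: (344 − 348)/(10 − 9) = -4, so Qd = 384 − 4P.
Supply slope: (370 − 352)/(6 − 3) = 6, so Qs = 6P + 334.
Before the subsidy: set 384 − 4P = 6P + 334 → P* = $5, Q* = 364.
With a per-unit subsidy paid to sellers, each receives P + 2 per unit sold, so supply becomes Qs = 6(P + 2) + 334.
Solving gives Q = 368.8 with buyers paying $3.8 and sellers receiving $5.8 (the $2 wedge).
Quantity rises by |ΔQ| = |364 − 368.8| = 4.8.
DWL = ½ · t · |ΔQ| = ½ · 2 · 4.8 = $4.8.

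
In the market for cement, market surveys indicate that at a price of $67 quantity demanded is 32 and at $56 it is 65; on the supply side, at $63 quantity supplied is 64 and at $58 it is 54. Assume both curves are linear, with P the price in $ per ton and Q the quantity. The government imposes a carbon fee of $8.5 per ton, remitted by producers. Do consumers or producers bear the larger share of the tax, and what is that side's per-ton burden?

Producers bear the larger share: $5.1 per ton.

Demand slope: (65 − 32)/(56 − 67) = -3, so Qd = 233 − 3P.
Supply slope: (54 − 64)/(58 − 63) = 2, so Qs = 2P − 62.
Before the tax: set 233 − 3P = 2P − 62 → P* = $59, Q* = 56.
With the tax collected from producers, supply shifts: Qs = 2(P − 8.5) − 62.
New equilibrium: consumers pay $62.4, producers receive $53.9, Q = 45.8. (Wedge: Pb − Ps = 8.5.)
Per-ton burden: consumers $3.4, producers $5.1.
Producers take the larger share because supply is less price-elastic here (demand slope 3 vs supply slope 2).
The less price-elastic side of the market bears the larger share of a per-unit tax.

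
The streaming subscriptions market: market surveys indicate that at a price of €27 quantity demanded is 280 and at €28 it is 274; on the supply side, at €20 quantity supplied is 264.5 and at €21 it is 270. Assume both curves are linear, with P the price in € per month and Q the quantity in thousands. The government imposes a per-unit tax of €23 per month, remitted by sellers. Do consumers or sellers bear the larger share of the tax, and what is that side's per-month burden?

Demand slope: (274 − 280)/(28 − 27) = -6, so Qd = 442 − 6P.
Supply slope: (270 − 264.5)/(21 − 20) = 5.5, so Qs = 5.5P + 154.5.
Before the tax: set 442 − 6P = 5.5P + 154.5 → P* = €25, Q* = 292.
With the tax collected from sellers, supply shifts: Qs = 5.5(P − 23) + 154.5.
Solving gives Q = 226 with consumers paying €36 and sellers receiving €13 (the €23 wedge).
Per-month burden: consumers €11, sellers €12.
Sellers take the larger share because supply is less price-elastic here (demand slope 6 vs supply slope 5.5).
The less price-elastic side of the market bears the larger share of a per-unit tax.

Sellers bear the larger share: €12 per month.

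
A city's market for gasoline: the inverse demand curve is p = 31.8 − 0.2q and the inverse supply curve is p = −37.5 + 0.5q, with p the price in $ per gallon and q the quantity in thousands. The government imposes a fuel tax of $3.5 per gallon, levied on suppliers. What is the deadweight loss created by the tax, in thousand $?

Deadweight loss = $8.75 thousand.

Inverting to q(p) form: qd = 159 − 5p; qs = 2p + 75.
Without the tax, 159 − 5p = 2p + 75 gives 7p = 84, so p* = $12 and q* = 99.
With the tax collected from suppliers, supply shifts: qs = 2(p − 3.5) + 75.
Solving gives q = 94 with consumers paying $13 and suppliers receiving $9.5 (the $3.5 wedge).
Quantity falls by |ΔQ| = |99 − 94| = 5.
DWL = ½ · t · |ΔQ| = ½ · 3.5 · 5 = $8.75.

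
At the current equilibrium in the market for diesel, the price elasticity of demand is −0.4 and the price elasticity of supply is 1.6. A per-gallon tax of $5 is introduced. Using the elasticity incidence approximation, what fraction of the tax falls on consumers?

Incidence ratio: consumers' share ≈ εs / (εs + |εd|) = 1.6 / (1.6 + 0.4) = 0.8.
Supply is the more elastic side, so consumers bear the larger share.

Consumers' share ≈ 0.8.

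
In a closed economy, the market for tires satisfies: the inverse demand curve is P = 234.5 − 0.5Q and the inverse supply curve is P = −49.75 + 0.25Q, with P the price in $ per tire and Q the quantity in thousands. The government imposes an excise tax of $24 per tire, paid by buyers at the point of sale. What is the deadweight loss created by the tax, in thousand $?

Rewrite in direct form: Qd = 469 − 2P and Qs = 4P + 199.
Before the tax: set 469 − 2P = 4P + 199 → P* = $45, Q* = 379.
With the tax collected from buyers, demand (in seller-price terms) shifts: Qd = 469 − 2(P + 24).
New equilibrium: buyers pay $61, sellers receive $37, Q = 347. (Wedge: Pb − Ps = 24.)
Quantity falls by |ΔQ| = |379 − 347| = 32.
DWL = ½ · t · |ΔQ| = ½ · 24 · 32 = $384.

Deadweight loss = $384 thousand.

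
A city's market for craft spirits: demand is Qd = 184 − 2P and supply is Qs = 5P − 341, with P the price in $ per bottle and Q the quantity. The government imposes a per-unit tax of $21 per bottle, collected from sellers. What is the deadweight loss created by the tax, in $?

Without the tax, 184 − 2P = 5P − 341 gives 7P = 525, so P* = $75 and Q* = 34.
With the tax collected from sellers, supply shifts: Qs = 5(P − 21) − 341.
New equilibrium: consumers pay $90, sellers receive $69, Q = 4. (Wedge: Pb − Ps = 21.)
Quantity falls by |ΔQ| = |34 − 4| = 30.
DWL = ½ · t · |ΔQ| = ½ · 21 · 30 = $315.

Deadweight loss = $315.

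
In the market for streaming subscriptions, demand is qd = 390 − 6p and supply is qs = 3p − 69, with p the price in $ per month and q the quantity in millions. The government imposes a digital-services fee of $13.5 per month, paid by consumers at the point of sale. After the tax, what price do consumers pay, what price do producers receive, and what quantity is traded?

Consumers pay $55.5; producers receive $42; quantity = 57.

Before the tax: set 390 − 6p = 3p − 69 → p* = $51, q* = 84.
With the tax collected from consumers, demand (in seller-price terms) shifts: qd = 390 − 6(p + 13.5).
New equilibrium: consumers pay $55.5, producers receive $42, q = 57. (Wedge: pb − ps = 13.5.)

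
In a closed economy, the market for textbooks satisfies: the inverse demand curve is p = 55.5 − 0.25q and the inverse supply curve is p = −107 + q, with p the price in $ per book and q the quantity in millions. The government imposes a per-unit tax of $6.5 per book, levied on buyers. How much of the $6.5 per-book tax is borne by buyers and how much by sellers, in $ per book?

Inverting to q(p) form: qd = 222 − 4p; qs = p + 107.
Without the tax, 222 − 4p = p + 107 gives 5p = 115, so p* = $23 and q* = 130.
With the tax collected from buyers, demand (in seller-price terms) shifts: qd = 222 − 4(p + 6.5).
New equilibrium: buyers pay $24.3, sellers receive $17.8, q = 124.8. (Wedge: pb − ps = 6.5.)
Burden on buyers: $1.3; on sellers: $5.2. (They sum to $6.5.)

Buyers bear $1.3 per book; sellers bear $5.2 per book.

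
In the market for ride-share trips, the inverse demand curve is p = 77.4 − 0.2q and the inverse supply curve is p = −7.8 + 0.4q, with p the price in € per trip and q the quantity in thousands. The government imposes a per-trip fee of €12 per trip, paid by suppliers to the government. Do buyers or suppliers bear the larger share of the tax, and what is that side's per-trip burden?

Suppliers bear the larger share: €8 per trip.

Inverting to q(p) form: qd = 387 − 5p; qs = 2.5p + 19.5.
Before the tax: set 387 − 5p = 2.5p + 19.5 → p* = €49, q* = 142.
With the tax collected from suppliers, supply shifts: qs = 2.5(p − 12) + 19.5.
New equilibrium: buyers pay €53, suppliers receive €41, q = 122. (Wedge: pb − ps = 12.)
Per-trip burden: buyers €4, suppliers €8.
Suppliers take the larger share because supply is less price-elastic here (demand slope 5 vs supply slope 2.5).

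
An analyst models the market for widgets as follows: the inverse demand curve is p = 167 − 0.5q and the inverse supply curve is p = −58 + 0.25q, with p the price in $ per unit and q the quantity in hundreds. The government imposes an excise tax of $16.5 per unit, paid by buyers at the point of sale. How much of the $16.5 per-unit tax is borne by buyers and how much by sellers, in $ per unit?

Buyers bear $11 per unit; sellers bear $5.5 per unit.

Inverting to q(p) form: qd = 334 − 2p; qs = 4p + 232.
Before the tax: set 334 − 2p = 4p + 232 → p* = $17, q* = 300.
With the tax collected from buyers, demand (in seller-price terms) shifts: qd = 334 − 2(p + 16.5).
New equilibrium: buyers pay $28, sellers receive $11.5, q = 278. (Wedge: pb − ps = 16.5.)
Burden on buyers: $11; on sellers: $5.5. (They sum to $16.5.)
The less price-elastic side of the market bears the larger share of a per-unit tax.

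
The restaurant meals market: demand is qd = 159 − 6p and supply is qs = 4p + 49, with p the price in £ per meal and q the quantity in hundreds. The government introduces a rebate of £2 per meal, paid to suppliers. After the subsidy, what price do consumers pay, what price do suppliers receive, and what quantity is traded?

Before the subsidy: set 159 − 6p = 4p + 49 → p* = £11, q* = 93.
With a per-unit subsidy paid to suppliers, each receives p + 2 per unit sold, so supply becomes qs = 4(p + 2) + 49.
Solving gives q = 97.8 with consumers paying £10.2 and suppliers receiving £12.2 (the £2 wedge).

Consumers pay £10.2; suppliers receive £12.2; quantity = 97.8.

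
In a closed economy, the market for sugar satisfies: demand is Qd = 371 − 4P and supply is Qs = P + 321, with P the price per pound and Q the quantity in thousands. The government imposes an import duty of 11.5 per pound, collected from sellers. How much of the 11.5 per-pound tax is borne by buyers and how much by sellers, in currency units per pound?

Before the tax: set 371 − 4P = P + 321 → P* = 10, Q* = 331.
With the tax collected from sellers, supply shifts: Qs = (P − 11.5) + 321.
Solving gives Q = 321.8 with buyers paying 12.3 and sellers receiving 0.8 (the 11.5 wedge).
Burden on buyers: 2.3; on sellers: 9.2. (They sum to 11.5.)

Buyers bear 2.3 per pound; sellers bear 9.2 per pound.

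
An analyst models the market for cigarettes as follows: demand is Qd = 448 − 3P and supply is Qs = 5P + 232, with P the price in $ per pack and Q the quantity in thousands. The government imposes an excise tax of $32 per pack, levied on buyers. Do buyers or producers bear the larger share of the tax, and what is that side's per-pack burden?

Without the tax, 448 − 3P = 5P + 232 gives 8P = 216, so P* = $27 and Q* = 367.
With the tax collected from buyers, demand (in seller-price terms) shifts: Qd = 448 − 3(P + 32).
Solving gives Q = 307 with buyers paying $47 and producers receiving $15 (the $32 wedge).
Per-pack burden: buyers $20, producers $12.
Buyers take the larger share because demand is less price-elastic here (demand slope 3 vs supply slope 5).
The less price-elastic side of the market bears the larger share of a per-unit tax.

Buyers bear the larger share: $20 per pack.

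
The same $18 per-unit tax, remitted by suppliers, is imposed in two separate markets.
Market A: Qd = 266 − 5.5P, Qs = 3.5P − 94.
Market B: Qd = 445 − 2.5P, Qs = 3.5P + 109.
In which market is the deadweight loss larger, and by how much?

Market A, by $110.25.

Market A: pre-tax P* = $40, Q* = 46; post-tax Q = 7.5; deadweight loss = $346.5.
Market B: pre-tax P* = $56, Q* = 305; post-tax Q = 278.75; deadweight loss = $236.25.
Difference: $346.5 vs $236.25 → market A is larger by $110.25.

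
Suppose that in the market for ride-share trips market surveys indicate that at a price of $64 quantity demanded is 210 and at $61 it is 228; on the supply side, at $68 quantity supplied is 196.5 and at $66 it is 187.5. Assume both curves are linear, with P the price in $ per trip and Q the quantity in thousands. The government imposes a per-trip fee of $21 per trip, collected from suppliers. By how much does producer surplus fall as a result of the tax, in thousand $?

Demand slope: (228 − 210)/(61 − 64) = -6, so Qd = 594 − 6P.
Supply slope: (187.5 − 196.5)/(66 − 68) = 4.5, so Qs = 4.5P − 109.5.
Without the tax, 594 − 6P = 4.5P − 109.5 gives 10.5P = 703.5, so P* = $67 and Q* = 192.
With the tax collected from suppliers, supply shifts: Qs = 4.5(P − 21) − 109.5.
New equilibrium: buyers pay $76, suppliers receive $55, Q = 138. (Wedge: Pb − Ps = 21.)
ΔPS is the trapezoid between Q = 138 and Q = 192 of height $12: ½ · (192 + 138) · 12 = $1980.

Producer surplus falls by $1980 thousand.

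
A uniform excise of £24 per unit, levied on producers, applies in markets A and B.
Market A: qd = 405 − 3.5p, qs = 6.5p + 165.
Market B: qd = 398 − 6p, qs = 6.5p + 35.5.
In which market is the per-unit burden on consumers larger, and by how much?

Market A: pre-tax p* = £24, q* = 321; post-tax q = 266.4; per-unit burden on consumers = £15.6.
Market B: pre-tax p* = £29, q* = 224; post-tax q = 149.12; per-unit burden on consumers = £12.48.
Difference: £15.6 vs £12.48 → market A is larger by £3.12.

Market A, by £3.12.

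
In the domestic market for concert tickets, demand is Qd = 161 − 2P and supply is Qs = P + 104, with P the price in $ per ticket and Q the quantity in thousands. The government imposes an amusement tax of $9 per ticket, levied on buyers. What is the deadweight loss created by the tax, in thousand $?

Deadweight loss = $27 thousand.

Without the tax, 161 − 2P = P + 104 gives 3P = 57, so P* = $19 and Q* = 123.
With the tax collected from buyers, demand (in seller-price terms) shifts: Qd = 161 − 2(P + 9).
Solving gives Q = 117 with buyers paying $22 and suppliers receiving $13 (the $9 wedge).
Quantity falls by |ΔQ| = |123 − 117| = 6.
DWL = ½ · t · |ΔQ| = ½ · 9 · 6 = $27.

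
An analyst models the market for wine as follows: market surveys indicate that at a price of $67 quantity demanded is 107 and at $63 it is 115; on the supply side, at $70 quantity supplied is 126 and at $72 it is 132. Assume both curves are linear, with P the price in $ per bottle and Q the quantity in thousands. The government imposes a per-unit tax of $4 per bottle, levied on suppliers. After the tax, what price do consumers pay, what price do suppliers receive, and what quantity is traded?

Consumers pay $67.4; suppliers receive $63.4; quantity = 106.2.

Demand slope: (115 − 107)/(63 − 67) = -2, so Qd = 241 − 2P.
Supply slope: (132 − 126)/(72 − 70) = 3, so Qs = 3P − 84.
Before the tax: set 241 − 2P = 3P − 84 → P* = $65, Q* = 111.
With the tax collected from suppliers, supply shifts: Qs = 3(P − 4) − 84.
New equilibrium: consumers pay $67.4, suppliers receive $63.4, Q = 106.2. (Wedge: Pb − Ps = 4.)
The less price-elastic side of the market bears the larger share of a per-unit tax.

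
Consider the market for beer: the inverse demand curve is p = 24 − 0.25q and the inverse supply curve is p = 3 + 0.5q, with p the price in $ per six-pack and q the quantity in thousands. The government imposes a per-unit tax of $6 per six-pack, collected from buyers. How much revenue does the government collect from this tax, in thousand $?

Tax revenue = $120 thousand.

Rewrite in direct form: qd = 96 − 4p and qs = 2p − 6.
Without the tax, 96 − 4p = 2p − 6 gives 6p = 102, so p* = $17 and q* = 28.
With the tax collected from buyers, demand (in seller-price terms) shifts: qd = 96 − 4(p + 6).
Solving gives q = 20 with buyers paying $19 and sellers receiving $13 (the $6 wedge).
Revenue = t · Q = 6 · 20 = $120.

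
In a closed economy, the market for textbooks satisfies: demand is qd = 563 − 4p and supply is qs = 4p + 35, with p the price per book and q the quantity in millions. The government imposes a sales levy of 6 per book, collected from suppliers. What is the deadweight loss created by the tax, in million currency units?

Deadweight loss = 36 million.

Before the tax: set 563 − 4p = 4p + 35 → p* = 66, q* = 299.
With the tax collected from suppliers, supply shifts: qs = 4(p − 6) + 35.
Solving gives q = 287 with buyers paying 69 and suppliers receiving 63 (the 6 wedge).
Quantity falls by |ΔQ| = |299 − 287| = 12.
DWL = ½ · t · |ΔQ| = ½ · 6 · 12 = 36.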